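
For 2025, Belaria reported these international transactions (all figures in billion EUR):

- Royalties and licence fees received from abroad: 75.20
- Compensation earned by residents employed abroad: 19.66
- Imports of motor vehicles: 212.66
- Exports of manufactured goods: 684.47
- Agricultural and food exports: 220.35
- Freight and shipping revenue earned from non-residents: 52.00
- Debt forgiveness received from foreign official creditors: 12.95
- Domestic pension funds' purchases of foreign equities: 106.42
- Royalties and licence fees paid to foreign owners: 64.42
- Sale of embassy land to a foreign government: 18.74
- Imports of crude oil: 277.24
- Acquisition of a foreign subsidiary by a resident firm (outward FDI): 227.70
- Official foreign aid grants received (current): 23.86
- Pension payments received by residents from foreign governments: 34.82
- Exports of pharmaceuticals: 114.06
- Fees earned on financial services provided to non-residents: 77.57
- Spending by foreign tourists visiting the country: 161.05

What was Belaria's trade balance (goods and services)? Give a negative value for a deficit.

830.38

Goods: 114.06 - 212.66 + 220.35 + 684.47 - 277.24 = 528.98
Services: -64.42 + 52.00 + 161.05 + 77.57 + 75.20 = 301.40
Trade balance = 528.98 + 301.40 = 830.38
(Excluded from the trade balance — primary income: compensation earned by residents employed abroad 19.66; capital account: debt forgiveness received from foreign official creditors 12.95, sale of embassy land to a foreign government 18.74; financial account: domestic pension funds' purchases of foreign equities 106.42, acquisition of a foreign subsidiary by a resident firm (outward FDI) 227.70; secondary income: official foreign aid grants received (current) 23.86, pension payments received by residents from foreign governments 34.82.)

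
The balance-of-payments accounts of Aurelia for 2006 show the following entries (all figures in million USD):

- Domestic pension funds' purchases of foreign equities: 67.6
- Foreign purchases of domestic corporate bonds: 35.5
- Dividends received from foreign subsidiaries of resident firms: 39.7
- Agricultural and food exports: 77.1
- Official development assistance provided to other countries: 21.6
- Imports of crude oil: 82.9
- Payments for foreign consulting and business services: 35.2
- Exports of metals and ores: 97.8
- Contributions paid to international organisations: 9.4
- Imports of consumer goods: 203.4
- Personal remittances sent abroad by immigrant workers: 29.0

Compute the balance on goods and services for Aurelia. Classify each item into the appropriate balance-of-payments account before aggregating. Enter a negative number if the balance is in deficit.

-146.6

Goods: 77.1 - 82.9 + 97.8 - 203.4 = -111.4
Services: -35.2
Trade balance = -111.4 + (-35.2) = -146.6
(Excluded from the trade balance — financial account: domestic pension funds' purchases of foreign equities 67.6, foreign purchases of domestic corporate bonds 35.5; primary income: dividends received from foreign subsidiaries of resident firms 39.7; secondary income: official development assistance provided to other countries 21.6, contributions paid to international organisations 9.4, personal remittances sent abroad by immigrant workers 29.0.)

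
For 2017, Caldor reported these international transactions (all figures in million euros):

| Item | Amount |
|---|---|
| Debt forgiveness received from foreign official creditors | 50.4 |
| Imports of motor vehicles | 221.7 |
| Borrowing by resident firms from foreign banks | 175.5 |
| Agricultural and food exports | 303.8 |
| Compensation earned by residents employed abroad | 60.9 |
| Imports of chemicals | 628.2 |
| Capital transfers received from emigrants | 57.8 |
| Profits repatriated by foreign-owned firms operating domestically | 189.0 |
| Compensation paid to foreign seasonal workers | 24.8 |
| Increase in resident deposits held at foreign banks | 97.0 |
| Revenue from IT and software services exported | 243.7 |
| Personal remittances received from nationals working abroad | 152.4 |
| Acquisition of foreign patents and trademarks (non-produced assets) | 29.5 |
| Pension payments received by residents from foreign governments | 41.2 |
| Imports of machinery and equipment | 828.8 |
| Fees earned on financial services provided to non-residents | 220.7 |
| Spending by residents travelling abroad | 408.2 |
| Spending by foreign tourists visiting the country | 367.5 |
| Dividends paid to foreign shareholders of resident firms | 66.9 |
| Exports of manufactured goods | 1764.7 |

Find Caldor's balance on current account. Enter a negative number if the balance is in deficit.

Goods: -828.8 + 1764.7 - 628.2 - 221.7 + 303.8 = 389.8
Services: 220.7 - 408.2 + 367.5 + 243.7 = 423.7
Primary income: -189.0 + 60.9 - 66.9 - 24.8 = -219.8
Secondary income: 152.4 + 41.2 = 193.6
Current account = 389.8 + 423.7 + (-219.8) + 193.6 = 787.3
(Excluded from the current account — capital account: debt forgiveness received from foreign official creditors 50.4, capital transfers received from emigrants 57.8, acquisition of foreign patents and trademarks (non-produced assets) 29.5; financial account: borrowing by resident firms from foreign banks 175.5, increase in resident deposits held at foreign banks 97.0.)

787.3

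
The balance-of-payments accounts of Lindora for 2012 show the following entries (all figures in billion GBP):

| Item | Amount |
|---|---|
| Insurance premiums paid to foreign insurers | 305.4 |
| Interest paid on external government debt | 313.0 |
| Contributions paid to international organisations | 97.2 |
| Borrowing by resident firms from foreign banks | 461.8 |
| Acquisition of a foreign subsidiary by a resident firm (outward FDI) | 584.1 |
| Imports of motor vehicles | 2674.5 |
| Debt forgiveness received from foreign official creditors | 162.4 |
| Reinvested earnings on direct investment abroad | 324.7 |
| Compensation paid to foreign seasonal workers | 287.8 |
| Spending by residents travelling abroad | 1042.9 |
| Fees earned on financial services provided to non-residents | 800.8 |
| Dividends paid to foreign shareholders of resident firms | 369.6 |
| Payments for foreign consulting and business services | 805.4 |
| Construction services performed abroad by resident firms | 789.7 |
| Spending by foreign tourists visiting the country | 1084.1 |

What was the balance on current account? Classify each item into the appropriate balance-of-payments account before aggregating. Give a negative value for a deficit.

-2896.5

Goods: -2674.5
Services: 789.7 - 1042.9 - 305.4 + 800.8 + 1084.1 - 805.4 = 520.9
Primary income: -369.6 - 313.0 - 287.8 + 324.7 = -645.7
Secondary income: -97.2
Current account = (-2674.5) + 520.9 + (-645.7) + (-97.2) = -2896.5
(Excluded from the current account — financial account: borrowing by resident firms from foreign banks 461.8, acquisition of a foreign subsidiary by a resident firm (outward FDI) 584.1; capital account: debt forgiveness received from foreign official creditors 162.4.)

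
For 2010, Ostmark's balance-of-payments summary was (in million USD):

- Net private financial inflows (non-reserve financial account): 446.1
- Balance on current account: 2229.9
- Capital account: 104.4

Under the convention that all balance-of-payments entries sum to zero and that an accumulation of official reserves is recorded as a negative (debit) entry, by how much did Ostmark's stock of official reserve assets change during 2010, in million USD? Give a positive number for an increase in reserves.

2780.4

Official reserve transactions balance = -(2229.9 + 104.4 + 446.1) = -2780.4
An accumulation of reserves is recorded as a debit (negative entry), so the change in the stock of reserves is the negative of that balance.
Change in official reserves = -(-2780.4) = 2780.4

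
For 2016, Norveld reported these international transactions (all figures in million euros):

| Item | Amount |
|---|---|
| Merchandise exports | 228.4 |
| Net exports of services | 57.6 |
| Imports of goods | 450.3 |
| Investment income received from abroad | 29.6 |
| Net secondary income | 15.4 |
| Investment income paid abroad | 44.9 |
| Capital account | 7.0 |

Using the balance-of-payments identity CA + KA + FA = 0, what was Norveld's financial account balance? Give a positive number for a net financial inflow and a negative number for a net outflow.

157.2

Goods balance = 228.4 - 450.3 = -221.9
Services balance = 57.6
Trade balance (goods + services) = -221.9 + 57.6 = -164.3
Net primary income = 29.6 - 44.9 = -15.3
Net secondary income = 15.4
Current account = -164.3 + (-15.3) + 15.4 = -164.2
Financial account = -(-164.2 + 7.0) = 157.2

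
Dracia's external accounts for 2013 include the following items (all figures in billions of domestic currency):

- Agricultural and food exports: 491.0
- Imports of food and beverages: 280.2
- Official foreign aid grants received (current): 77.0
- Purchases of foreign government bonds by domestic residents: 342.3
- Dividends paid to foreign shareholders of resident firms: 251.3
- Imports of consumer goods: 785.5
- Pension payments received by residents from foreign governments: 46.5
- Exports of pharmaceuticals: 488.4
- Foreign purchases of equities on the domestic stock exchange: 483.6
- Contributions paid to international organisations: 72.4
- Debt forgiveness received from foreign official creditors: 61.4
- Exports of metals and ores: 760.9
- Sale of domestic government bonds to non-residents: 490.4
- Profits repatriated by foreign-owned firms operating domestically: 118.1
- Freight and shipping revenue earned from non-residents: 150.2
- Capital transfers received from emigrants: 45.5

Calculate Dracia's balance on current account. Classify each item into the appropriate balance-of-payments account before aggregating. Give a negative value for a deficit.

506.5

Goods: 491.0 - 280.2 + 760.9 - 785.5 + 488.4 = 674.6
Services: 150.2
Primary income: -118.1 - 251.3 = -369.4
Secondary income: -72.4 + 77.0 + 46.5 = 51.1
Current account = 674.6 + 150.2 + (-369.4) + 51.1 = 506.5
(Excluded from the current account — financial account: purchases of foreign government bonds by domestic residents 342.3, foreign purchases of equities on the domestic stock exchange 483.6, sale of domestic government bonds to non-residents 490.4; capital account: debt forgiveness received from foreign official creditors 61.4, capital transfers received from emigrants 45.5.)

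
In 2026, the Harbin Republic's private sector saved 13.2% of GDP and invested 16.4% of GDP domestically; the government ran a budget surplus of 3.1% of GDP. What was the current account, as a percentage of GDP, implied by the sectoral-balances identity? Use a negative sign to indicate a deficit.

-0.1

By the sectoral-balances identity, CA = (S_private - I) + (T - G).
Private balance = 13.2 - 16.4 = -3.2
Government balance (T - G) = 3.1
CA = -3.2 + 3.1 = -0.1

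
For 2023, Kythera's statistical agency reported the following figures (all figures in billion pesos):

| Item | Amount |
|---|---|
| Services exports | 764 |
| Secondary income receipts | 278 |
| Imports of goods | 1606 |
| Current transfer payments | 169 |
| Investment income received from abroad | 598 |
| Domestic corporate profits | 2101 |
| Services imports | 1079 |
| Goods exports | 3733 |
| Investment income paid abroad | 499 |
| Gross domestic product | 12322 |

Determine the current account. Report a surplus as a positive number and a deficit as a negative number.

2020

Goods balance = 3733 - 1606 = 2127
Services balance = 764 - 1079 = -315
Trade balance (goods + services) = 2127 + (-315) = 1812
Net primary income = 598 - 499 = 99
Net secondary income = 278 - 169 = 109
Current account = 1812 + 99 + 109 = 2020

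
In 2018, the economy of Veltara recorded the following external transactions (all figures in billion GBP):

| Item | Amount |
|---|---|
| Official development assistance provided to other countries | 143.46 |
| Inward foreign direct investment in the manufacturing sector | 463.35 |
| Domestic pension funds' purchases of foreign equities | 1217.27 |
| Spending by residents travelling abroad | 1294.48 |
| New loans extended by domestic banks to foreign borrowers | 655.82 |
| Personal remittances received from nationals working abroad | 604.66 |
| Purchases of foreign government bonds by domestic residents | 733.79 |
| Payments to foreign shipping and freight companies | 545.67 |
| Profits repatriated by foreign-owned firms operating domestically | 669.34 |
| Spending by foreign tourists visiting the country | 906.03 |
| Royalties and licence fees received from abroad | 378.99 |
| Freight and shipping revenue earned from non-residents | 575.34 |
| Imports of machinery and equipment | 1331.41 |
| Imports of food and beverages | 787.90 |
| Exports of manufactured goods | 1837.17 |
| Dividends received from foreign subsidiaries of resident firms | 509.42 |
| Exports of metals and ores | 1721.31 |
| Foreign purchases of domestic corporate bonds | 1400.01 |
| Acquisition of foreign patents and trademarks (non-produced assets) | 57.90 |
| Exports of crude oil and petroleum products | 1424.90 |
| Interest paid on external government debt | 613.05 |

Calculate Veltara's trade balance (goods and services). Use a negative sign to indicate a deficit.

Goods: -1331.41 + 1424.90 + 1837.17 + 1721.31 - 787.90 = 2864.07
Services: 906.03 - 1294.48 + 575.34 - 545.67 + 378.99 = 20.21
Trade balance = 2864.07 + 20.21 = 2884.28
(Excluded from the trade balance — secondary income: official development assistance provided to other countries 143.46, personal remittances received from nationals working abroad 604.66; financial account: inward foreign direct investment in the manufacturing sector 463.35, domestic pension funds' purchases of foreign equities 1217.27, new loans extended by domestic banks to foreign borrowers 655.82, purchases of foreign government bonds by domestic residents 733.79, foreign purchases of domestic corporate bonds 1400.01; primary income: profits repatriated by foreign-owned firms operating domestically 669.34, dividends received from foreign subsidiaries of resident firms 509.42, interest paid on external government debt 613.05; capital account: acquisition of foreign patents and trademarks (non-produced assets) 57.90.)

2884.28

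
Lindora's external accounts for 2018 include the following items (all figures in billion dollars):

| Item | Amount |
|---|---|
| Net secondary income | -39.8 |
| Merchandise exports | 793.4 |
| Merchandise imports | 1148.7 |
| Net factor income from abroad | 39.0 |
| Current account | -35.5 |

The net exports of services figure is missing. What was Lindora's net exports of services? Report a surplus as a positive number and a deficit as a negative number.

Current account = goods balance + services balance + net primary income + net secondary income
Sum of the known components = -356.1
Net exports of services = CA - (known components) = -35.5 - (-356.1) = 320.6

320.6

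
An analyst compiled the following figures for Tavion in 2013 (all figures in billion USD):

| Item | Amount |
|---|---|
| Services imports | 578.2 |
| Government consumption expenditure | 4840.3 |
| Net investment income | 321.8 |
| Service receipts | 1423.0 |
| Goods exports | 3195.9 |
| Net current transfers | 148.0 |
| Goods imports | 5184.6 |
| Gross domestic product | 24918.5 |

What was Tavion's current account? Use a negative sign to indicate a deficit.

-674.1

Goods balance = 3195.9 - 5184.6 = -1988.7
Services balance = 1423.0 - 578.2 = 844.8
Trade balance (goods + services) = -1988.7 + 844.8 = -1143.9
Net primary income = 321.8
Net secondary income = 148.0
Current account = -1143.9 + 321.8 + 148.0 = -674.1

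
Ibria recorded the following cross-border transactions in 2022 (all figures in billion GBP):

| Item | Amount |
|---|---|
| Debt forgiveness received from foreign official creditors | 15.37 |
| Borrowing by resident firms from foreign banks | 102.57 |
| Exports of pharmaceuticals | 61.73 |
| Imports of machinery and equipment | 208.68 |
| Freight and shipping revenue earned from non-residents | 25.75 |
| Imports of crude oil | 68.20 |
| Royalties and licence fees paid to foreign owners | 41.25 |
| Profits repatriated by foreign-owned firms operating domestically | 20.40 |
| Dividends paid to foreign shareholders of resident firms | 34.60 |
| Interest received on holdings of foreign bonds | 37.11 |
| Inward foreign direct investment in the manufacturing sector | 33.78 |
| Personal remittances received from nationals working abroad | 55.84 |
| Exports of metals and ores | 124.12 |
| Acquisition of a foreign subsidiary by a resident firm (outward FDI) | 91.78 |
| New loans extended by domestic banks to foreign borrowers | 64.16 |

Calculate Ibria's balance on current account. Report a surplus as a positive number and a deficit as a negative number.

-68.58

Goods: 124.12 - 68.20 + 61.73 - 208.68 = -91.03
Services: -41.25 + 25.75 = -15.50
Primary income: -34.60 - 20.40 + 37.11 = -17.89
Secondary income: 55.84
Current account = (-91.03) + (-15.50) + (-17.89) + 55.84 = -68.58
(Excluded from the current account — capital account: debt forgiveness received from foreign official creditors 15.37; financial account: borrowing by resident firms from foreign banks 102.57, inward foreign direct investment in the manufacturing sector 33.78, acquisition of a foreign subsidiary by a resident firm (outward FDI) 91.78, new loans extended by domestic banks to foreign borrowers 64.16.)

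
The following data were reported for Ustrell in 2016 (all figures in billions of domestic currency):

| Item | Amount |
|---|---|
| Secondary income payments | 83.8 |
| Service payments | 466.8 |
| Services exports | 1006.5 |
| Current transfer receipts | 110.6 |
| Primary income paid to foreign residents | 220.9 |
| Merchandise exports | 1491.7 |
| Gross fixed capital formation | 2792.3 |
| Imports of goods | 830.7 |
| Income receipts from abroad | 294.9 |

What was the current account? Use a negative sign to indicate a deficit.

Goods balance = 1491.7 - 830.7 = 661.0
Services balance = 1006.5 - 466.8 = 539.7
Trade balance (goods + services) = 661.0 + 539.7 = 1200.7
Net primary income = 294.9 - 220.9 = 74.0
Net secondary income = 110.6 - 83.8 = 26.8
Current account = 1200.7 + 74.0 + 26.8 = 1301.5

1301.5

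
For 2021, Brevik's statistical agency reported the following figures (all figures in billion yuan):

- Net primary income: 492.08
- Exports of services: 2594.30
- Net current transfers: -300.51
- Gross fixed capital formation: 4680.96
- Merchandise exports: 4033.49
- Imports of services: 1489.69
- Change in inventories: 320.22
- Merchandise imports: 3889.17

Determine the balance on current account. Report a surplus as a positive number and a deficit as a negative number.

Goods balance = 4033.49 - 3889.17 = 144.32
Services balance = 2594.30 - 1489.69 = 1104.61
Trade balance (goods + services) = 144.32 + 1104.61 = 1248.93
Net primary income = 492.08
Net secondary income = -300.51
Current account = 1248.93 + 492.08 + (-300.51) = 1440.50

1440.50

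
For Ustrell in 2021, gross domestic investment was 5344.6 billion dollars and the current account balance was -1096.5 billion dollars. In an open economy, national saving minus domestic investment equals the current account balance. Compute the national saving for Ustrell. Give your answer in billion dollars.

S = I + CA = 5344.6 + (-1096.5) = 4248.1

4248.1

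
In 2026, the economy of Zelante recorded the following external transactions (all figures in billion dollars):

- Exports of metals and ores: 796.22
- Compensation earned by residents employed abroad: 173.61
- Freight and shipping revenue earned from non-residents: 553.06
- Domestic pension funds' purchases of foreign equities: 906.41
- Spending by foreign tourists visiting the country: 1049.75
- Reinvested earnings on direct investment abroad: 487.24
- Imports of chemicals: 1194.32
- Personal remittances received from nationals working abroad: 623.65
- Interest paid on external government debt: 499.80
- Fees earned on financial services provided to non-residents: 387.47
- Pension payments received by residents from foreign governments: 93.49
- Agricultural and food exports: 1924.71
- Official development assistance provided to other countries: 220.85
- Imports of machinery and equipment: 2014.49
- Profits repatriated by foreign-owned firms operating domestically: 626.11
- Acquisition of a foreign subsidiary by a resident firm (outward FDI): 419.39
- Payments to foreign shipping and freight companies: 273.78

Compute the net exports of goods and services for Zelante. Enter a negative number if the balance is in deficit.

1228.62

Goods: 1924.71 - 2014.49 + 796.22 - 1194.32 = -487.88
Services: 553.06 + 1049.75 + 387.47 - 273.78 = 1716.50
Trade balance = -487.88 + 1716.50 = 1228.62
(Excluded from the trade balance — primary income: compensation earned by residents employed abroad 173.61, reinvested earnings on direct investment abroad 487.24, interest paid on external government debt 499.80, profits repatriated by foreign-owned firms operating domestically 626.11; financial account: domestic pension funds' purchases of foreign equities 906.41, acquisition of a foreign subsidiary by a resident firm (outward FDI) 419.39; secondary income: personal remittances received from nationals working abroad 623.65, pension payments received by residents from foreign governments 93.49, official development assistance provided to other countries 220.85.)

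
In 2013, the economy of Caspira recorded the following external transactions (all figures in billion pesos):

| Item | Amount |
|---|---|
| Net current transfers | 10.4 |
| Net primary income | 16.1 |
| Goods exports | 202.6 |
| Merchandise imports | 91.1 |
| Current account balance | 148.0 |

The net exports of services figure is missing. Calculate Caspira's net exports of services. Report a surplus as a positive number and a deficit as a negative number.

10.0

Current account = goods balance + services balance + net primary income + net secondary income
Sum of the known components = 138.0
Net exports of services = CA - (known components) = 148.0 - 138.0 = 10.0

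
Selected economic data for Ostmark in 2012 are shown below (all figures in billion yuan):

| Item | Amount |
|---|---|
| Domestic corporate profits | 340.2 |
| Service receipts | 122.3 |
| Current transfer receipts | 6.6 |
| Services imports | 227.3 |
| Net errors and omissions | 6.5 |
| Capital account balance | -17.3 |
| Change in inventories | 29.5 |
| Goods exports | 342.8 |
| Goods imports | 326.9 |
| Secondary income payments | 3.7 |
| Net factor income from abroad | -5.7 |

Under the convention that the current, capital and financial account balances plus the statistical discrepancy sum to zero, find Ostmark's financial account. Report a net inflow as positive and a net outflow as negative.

102.7

Goods balance = 342.8 - 326.9 = 15.9
Services balance = 122.3 - 227.3 = -105.0
Trade balance (goods + services) = 15.9 + (-105.0) = -89.1
Net primary income = -5.7
Net secondary income = 6.6 - 3.7 = 2.9
Current account = -89.1 + (-5.7) + 2.9 = -91.9
Financial account = -(-91.9 + (-17.3) + 6.5) = 102.7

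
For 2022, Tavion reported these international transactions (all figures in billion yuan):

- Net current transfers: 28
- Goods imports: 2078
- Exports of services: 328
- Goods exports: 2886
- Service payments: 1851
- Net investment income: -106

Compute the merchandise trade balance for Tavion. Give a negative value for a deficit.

808

Goods balance = 2886 - 2078 = 808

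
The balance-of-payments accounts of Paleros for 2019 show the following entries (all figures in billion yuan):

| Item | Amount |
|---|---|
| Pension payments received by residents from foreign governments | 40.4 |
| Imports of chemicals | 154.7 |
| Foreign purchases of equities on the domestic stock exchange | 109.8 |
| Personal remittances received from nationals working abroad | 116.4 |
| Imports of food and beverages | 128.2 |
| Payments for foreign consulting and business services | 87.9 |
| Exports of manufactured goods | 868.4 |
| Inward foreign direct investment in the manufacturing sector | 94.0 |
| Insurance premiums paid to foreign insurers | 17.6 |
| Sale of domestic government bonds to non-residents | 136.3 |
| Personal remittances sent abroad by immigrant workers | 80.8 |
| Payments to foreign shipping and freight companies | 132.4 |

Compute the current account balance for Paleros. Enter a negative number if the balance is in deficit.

423.6

Goods: -154.7 - 128.2 + 868.4 = 585.5
Services: -87.9 - 17.6 - 132.4 = -237.9
Secondary income: 40.4 + 116.4 - 80.8 = 76.0
Current account = 585.5 + (-237.9) + 76.0 = 423.6
(Excluded from the current account — financial account: foreign purchases of equities on the domestic stock exchange 109.8, inward foreign direct investment in the manufacturing sector 94.0, sale of domestic government bonds to non-residents 136.3.)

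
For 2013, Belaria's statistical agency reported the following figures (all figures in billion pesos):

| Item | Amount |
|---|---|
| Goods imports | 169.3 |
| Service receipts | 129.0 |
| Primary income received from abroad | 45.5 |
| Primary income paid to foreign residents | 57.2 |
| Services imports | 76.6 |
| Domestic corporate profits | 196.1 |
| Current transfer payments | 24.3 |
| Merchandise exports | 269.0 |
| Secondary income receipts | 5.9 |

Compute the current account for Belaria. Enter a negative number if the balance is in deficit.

Goods balance = 269.0 - 169.3 = 99.7
Services balance = 129.0 - 76.6 = 52.4
Trade balance (goods + services) = 99.7 + 52.4 = 152.1
Net primary income = 45.5 - 57.2 = -11.7
Net secondary income = 5.9 - 24.3 = -18.4
Current account = 152.1 + (-11.7) + (-18.4) = 122.0

122.0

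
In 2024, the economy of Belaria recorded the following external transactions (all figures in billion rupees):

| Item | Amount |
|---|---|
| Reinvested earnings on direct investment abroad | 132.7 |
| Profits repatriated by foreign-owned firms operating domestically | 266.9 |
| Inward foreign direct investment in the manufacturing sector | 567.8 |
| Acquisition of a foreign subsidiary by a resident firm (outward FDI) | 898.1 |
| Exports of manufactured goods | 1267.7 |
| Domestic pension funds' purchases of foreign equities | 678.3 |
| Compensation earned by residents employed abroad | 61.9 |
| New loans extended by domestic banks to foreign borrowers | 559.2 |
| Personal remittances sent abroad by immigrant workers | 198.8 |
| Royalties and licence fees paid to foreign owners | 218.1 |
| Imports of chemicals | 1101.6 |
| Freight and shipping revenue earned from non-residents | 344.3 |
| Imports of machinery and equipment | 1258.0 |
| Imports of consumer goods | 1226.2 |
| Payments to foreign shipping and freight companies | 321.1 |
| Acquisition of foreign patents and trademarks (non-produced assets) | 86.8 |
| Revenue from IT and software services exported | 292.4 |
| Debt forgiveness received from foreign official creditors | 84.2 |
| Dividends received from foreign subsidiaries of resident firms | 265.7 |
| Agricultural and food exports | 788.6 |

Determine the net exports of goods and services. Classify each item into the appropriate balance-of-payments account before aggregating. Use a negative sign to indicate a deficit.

Goods: 1267.7 - 1258.0 - 1101.6 - 1226.2 + 788.6 = -1529.5
Services: -218.1 + 292.4 + 344.3 - 321.1 = 97.5
Trade balance = -1529.5 + 97.5 = -1432.0
(Excluded from the trade balance — primary income: reinvested earnings on direct investment abroad 132.7, profits repatriated by foreign-owned firms operating domestically 266.9, compensation earned by residents employed abroad 61.9, dividends received from foreign subsidiaries of resident firms 265.7; financial account: inward foreign direct investment in the manufacturing sector 567.8, acquisition of a foreign subsidiary by a resident firm (outward FDI) 898.1, domestic pension funds' purchases of foreign equities 678.3, new loans extended by domestic banks to foreign borrowers 559.2; secondary income: personal remittances sent abroad by immigrant workers 198.8; capital account: acquisition of foreign patents and trademarks (non-produced assets) 86.8, debt forgiveness received from foreign official creditors 84.2.)

-1432.0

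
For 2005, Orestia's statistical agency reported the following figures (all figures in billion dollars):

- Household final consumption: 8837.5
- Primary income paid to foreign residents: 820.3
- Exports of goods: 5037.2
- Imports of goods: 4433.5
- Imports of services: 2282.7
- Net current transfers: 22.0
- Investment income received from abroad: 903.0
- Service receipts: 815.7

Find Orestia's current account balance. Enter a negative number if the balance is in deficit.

-758.6

Goods balance = 5037.2 - 4433.5 = 603.7
Services balance = 815.7 - 2282.7 = -1467.0
Trade balance (goods + services) = 603.7 + (-1467.0) = -863.3
Net primary income = 903.0 - 820.3 = 82.7
Net secondary income = 22.0
Current account = -863.3 + 82.7 + 22.0 = -758.6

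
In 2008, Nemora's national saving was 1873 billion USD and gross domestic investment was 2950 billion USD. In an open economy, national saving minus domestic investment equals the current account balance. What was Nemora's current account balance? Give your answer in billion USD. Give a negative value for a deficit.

CA = S - I = 1873 - 2950 = -1077

-1077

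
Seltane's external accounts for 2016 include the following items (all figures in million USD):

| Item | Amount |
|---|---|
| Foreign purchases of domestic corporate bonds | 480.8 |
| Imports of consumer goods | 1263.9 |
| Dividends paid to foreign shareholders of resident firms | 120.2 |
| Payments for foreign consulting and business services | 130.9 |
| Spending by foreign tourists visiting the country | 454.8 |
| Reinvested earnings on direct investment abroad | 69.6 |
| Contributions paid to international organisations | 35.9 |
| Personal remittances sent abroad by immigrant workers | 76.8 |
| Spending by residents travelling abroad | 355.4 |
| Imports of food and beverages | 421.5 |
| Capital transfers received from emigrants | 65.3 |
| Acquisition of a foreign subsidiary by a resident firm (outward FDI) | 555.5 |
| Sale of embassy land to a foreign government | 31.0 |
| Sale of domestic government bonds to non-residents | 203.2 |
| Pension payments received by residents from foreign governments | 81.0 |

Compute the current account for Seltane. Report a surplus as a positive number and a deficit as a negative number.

-1799.2

Goods: -421.5 - 1263.9 = -1685.4
Services: -355.4 - 130.9 + 454.8 = -31.5
Primary income: 69.6 - 120.2 = -50.6
Secondary income: 81.0 - 76.8 - 35.9 = -31.7
Current account = (-1685.4) + (-31.5) + (-50.6) + (-31.7) = -1799.2
(Excluded from the current account — financial account: foreign purchases of domestic corporate bonds 480.8, acquisition of a foreign subsidiary by a resident firm (outward FDI) 555.5, sale of domestic government bonds to non-residents 203.2; capital account: capital transfers received from emigrants 65.3, sale of embassy land to a foreign government 31.0.)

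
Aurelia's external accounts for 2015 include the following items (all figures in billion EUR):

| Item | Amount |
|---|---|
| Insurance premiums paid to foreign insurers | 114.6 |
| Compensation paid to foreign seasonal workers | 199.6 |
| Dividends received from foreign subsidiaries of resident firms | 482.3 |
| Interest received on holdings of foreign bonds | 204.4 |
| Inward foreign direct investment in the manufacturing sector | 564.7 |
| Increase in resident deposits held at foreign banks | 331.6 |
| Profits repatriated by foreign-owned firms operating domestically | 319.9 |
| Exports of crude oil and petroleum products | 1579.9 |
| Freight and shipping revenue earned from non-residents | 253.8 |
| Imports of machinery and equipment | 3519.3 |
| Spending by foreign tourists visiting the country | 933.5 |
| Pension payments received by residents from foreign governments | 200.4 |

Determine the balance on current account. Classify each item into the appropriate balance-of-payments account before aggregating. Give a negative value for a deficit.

Goods: -3519.3 + 1579.9 = -1939.4
Services: -114.6 + 933.5 + 253.8 = 1072.7
Primary income: 482.3 - 319.9 - 199.6 + 204.4 = 167.2
Secondary income: 200.4
Current account = (-1939.4) + 1072.7 + 167.2 + 200.4 = -499.1
(Excluded from the current account — financial account: inward foreign direct investment in the manufacturing sector 564.7, increase in resident deposits held at foreign banks 331.6.)

-499.1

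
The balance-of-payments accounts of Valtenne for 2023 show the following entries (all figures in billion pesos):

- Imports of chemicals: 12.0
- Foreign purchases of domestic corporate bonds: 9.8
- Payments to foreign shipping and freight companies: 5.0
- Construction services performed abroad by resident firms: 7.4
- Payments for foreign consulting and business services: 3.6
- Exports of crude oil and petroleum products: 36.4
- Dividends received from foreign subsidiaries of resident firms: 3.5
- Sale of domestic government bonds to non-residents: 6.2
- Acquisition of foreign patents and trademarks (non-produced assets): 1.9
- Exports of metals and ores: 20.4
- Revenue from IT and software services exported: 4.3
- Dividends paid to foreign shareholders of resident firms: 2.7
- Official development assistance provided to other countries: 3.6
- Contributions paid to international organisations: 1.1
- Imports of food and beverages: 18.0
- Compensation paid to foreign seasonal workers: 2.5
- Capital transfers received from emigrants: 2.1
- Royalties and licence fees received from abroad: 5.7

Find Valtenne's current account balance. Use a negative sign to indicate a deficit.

Goods: 20.4 - 18.0 - 12.0 + 36.4 = 26.8
Services: 5.7 + 7.4 - 3.6 - 5.0 + 4.3 = 8.8
Primary income: 3.5 - 2.5 - 2.7 = -1.7
Secondary income: -1.1 - 3.6 = -4.7
Current account = 26.8 + 8.8 + (-1.7) + (-4.7) = 29.2
(Excluded from the current account — financial account: foreign purchases of domestic corporate bonds 9.8, sale of domestic government bonds to non-residents 6.2; capital account: acquisition of foreign patents and trademarks (non-produced assets) 1.9, capital transfers received from emigrants 2.1.)

29.2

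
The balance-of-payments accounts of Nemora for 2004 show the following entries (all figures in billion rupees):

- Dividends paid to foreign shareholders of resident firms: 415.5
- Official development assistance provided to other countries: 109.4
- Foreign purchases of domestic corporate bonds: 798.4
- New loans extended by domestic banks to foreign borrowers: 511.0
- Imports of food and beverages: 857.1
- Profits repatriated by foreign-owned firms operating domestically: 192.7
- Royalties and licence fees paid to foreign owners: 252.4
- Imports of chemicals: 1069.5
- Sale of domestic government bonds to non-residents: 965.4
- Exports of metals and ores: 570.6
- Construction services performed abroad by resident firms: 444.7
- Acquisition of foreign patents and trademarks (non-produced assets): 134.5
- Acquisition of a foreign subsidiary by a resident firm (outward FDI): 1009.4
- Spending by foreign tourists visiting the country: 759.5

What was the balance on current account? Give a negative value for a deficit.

-1121.8

Goods: -857.1 - 1069.5 + 570.6 = -1356.0
Services: -252.4 + 759.5 + 444.7 = 951.8
Primary income: -415.5 - 192.7 = -608.2
Secondary income: -109.4
Current account = (-1356.0) + 951.8 + (-608.2) + (-109.4) = -1121.8
(Excluded from the current account — financial account: foreign purchases of domestic corporate bonds 798.4, new loans extended by domestic banks to foreign borrowers 511.0, sale of domestic government bonds to non-residents 965.4, acquisition of a foreign subsidiary by a resident firm (outward FDI) 1009.4; capital account: acquisition of foreign patents and trademarks (non-produced assets) 134.5.)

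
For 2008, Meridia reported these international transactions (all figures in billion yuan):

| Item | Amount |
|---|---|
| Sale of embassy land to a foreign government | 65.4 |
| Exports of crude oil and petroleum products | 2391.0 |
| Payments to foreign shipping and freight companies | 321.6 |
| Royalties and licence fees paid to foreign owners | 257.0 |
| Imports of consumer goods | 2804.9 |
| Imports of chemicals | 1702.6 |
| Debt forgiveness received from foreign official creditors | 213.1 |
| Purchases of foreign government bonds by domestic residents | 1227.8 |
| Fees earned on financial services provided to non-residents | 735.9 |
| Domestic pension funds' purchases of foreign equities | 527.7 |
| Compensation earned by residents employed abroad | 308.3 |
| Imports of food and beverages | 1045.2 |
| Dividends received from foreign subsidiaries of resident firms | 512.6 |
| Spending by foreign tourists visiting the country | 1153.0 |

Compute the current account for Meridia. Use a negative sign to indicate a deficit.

Goods: 2391.0 - 2804.9 - 1702.6 - 1045.2 = -3161.7
Services: 735.9 - 257.0 - 321.6 + 1153.0 = 1310.3
Primary income: 308.3 + 512.6 = 820.9
Current account = (-3161.7) + 1310.3 + 820.9 = -1030.5
(Excluded from the current account — capital account: sale of embassy land to a foreign government 65.4, debt forgiveness received from foreign official creditors 213.1; financial account: purchases of foreign government bonds by domestic residents 1227.8, domestic pension funds' purchases of foreign equities 527.7.)

-1030.5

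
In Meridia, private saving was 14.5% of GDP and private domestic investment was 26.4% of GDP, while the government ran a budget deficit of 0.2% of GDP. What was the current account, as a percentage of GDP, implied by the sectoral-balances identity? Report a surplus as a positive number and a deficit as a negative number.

-12.1

By the sectoral-balances identity, CA = (S_private - I) + (T - G).
Private balance = 14.5 - 26.4 = -11.9
Government balance (T - G) = -0.2
CA = -11.9 + (-0.2) = -12.1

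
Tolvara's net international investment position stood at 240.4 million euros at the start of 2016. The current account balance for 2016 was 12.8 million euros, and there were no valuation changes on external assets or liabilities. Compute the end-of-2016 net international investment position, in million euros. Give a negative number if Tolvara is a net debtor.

With no valuation effects, change in NIIP = current account = 12.8
End-of-year NIIP = 240.4 + 12.8 = 253.2

253.2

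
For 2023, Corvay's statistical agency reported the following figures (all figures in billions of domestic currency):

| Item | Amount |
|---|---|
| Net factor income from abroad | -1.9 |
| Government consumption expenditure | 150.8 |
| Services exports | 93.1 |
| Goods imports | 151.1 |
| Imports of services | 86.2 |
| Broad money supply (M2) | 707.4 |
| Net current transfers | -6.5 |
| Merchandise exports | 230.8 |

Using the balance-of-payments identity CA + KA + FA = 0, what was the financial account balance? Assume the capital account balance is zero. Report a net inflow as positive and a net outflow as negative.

-78.2

Goods balance = 230.8 - 151.1 = 79.7
Services balance = 93.1 - 86.2 = 6.9
Trade balance (goods + services) = 79.7 + 6.9 = 86.6
Net primary income = -1.9
Net secondary income = -6.5
Current account = 86.6 + (-1.9) + (-6.5) = 78.2
Financial account = -(78.2) = -78.2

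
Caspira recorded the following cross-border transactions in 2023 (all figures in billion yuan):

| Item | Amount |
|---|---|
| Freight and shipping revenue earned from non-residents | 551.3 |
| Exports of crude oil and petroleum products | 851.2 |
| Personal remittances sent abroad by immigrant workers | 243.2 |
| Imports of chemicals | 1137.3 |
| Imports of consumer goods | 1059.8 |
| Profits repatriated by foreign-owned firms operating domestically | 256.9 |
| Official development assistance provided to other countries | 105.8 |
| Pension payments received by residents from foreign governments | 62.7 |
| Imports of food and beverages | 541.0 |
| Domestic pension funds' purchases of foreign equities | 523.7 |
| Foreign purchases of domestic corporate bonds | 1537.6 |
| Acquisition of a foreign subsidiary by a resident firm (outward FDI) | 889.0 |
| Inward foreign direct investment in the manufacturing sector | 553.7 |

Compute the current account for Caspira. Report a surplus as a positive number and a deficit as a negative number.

-1878.8

Goods: -1137.3 + 851.2 - 1059.8 - 541.0 = -1886.9
Services: 551.3
Primary income: -256.9
Secondary income: -105.8 + 62.7 - 243.2 = -286.3
Current account = (-1886.9) + 551.3 + (-256.9) + (-286.3) = -1878.8
(Excluded from the current account — financial account: domestic pension funds' purchases of foreign equities 523.7, foreign purchases of domestic corporate bonds 1537.6, acquisition of a foreign subsidiary by a resident firm (outward FDI) 889.0, inward foreign direct investment in the manufacturing sector 553.7.)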